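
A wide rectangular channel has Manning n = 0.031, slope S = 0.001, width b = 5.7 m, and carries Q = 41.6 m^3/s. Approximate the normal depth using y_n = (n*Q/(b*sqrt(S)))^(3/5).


We use the wide-channel approximation y_n = (n*Q/(b*sqrt(S)))^(3/5).
sqrt(S) = sqrt(0.001) = 0.031623.
Numerator: n*Q = 0.031 * 41.6 = 1.2896.
Denominator: b*sqrt(S) = 5.7 * 0.031623 = 0.180251.
arg = 7.1545.
y_n = 7.1545^(3/5) = 3.2565 m.

3.2565


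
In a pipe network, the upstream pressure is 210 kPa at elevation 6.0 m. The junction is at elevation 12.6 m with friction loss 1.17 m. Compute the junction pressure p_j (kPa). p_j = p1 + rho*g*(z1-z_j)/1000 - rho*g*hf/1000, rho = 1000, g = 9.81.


Junction pressure: p_j = p1 + rho*g*(z1 - z_j)/1000 - rho*g*hf/1000.
Elevation term = 1000*9.81*(6.0 - 12.6)/1000 = -64.746 kPa.
Friction term = 1000*9.81*1.17/1000 = 11.478 kPa.
p_j = 210 + -64.746 - 11.478 = 133.78 kPa.

133.78


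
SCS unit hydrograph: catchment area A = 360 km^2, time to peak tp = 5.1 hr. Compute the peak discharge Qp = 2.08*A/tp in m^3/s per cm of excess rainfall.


SCS formula: Qp = 2.08 * A / tp.
Qp = 2.08 * 360 / 5.1
   = 748.8 / 5.1
   = 146.82 m^3/s per cm.

146.82


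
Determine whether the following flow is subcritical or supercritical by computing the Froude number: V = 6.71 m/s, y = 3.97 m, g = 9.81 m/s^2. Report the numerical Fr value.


The Froude number is defined as Fr = V / sqrt(g*y).
g*y = 9.81 * 3.97 = 38.9457.
sqrt(g*y) = sqrt(38.9457) = 6.2406.
Fr = 6.71 / 6.2406 = 1.0752.
Since Fr > 1, the flow is supercritical.

1.0752


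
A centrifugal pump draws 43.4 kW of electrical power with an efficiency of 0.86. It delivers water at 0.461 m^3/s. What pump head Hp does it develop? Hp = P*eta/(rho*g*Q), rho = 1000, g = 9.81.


Pump head formula: Hp = P * eta / (rho * g * Q).
Numerator: P * eta = 43.4 * 1000 * 0.86 = 37324.0 W.
Denominator: rho * g * Q = 1000 * 9.81 * 0.461 = 4522.41.
Hp = 37324.0 / 4522.41 = 8.25 m.

8.25


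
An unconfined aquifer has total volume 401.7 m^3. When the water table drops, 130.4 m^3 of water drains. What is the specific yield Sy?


Specific yield Sy = Volume drained / Total volume.
Sy = 130.4 / 401.7
   = 0.3246.

0.3246


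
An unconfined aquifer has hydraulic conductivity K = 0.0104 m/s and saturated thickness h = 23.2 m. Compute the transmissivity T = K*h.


Transmissivity is defined as T = K * h.
T = 0.0104 * 23.2
  = 0.2413 m^2/s.

0.2413


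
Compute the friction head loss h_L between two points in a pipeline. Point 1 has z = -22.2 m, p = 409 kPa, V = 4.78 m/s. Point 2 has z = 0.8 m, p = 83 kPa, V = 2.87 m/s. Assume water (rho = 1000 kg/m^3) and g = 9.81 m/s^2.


Total head at each section: H = z + p/(rho*g) + V^2/(2g).
H1 = -22.2 + 409*1000/(1000*9.81) + 4.78^2/(2*9.81)
   = -22.2 + 41.692 + 1.1645
   = 20.657 m.
H2 = 0.8 + 83*1000/(1000*9.81) + 2.87^2/(2*9.81)
   = 0.8 + 8.461 + 0.4198
   = 9.681 m.
h_L = H1 - H2 = 20.657 - 9.681 = 10.976 m.

10.976


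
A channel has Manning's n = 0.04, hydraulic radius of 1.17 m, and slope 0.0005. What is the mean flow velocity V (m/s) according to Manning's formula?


Manning's equation gives V = (1/n) * R^(2/3) * S^(1/2).
First, compute R^(2/3) = 1.17^(2/3) = 1.1103.
Next, S^(1/2) = 0.0005^(1/2) = 0.022361.
Then 1/n = 1/0.04 = 25.0.
V = 25.0 * 1.1103 * 0.022361 = 0.6207 m/s.

0.6207


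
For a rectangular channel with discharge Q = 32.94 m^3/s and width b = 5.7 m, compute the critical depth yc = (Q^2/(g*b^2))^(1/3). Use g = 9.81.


Using yc = (Q^2 / (g * b^2))^(1/3):
Q^2 = 32.94^2 = 1085.04.
g * b^2 = 9.81 * 5.7^2 = 9.81 * 32.49 = 318.73.
Q^2 / (g*b^2) = 1085.04 / 318.73 = 3.4043.
yc = 3.4043^(1/3) = 1.5043 m.

1.5043


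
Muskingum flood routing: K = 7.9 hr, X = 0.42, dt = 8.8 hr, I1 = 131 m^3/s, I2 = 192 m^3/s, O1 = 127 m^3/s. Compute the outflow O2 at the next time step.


Muskingum coefficients:
denom = 2*K*(1-X) + dt = 2*7.9*(1-0.42) + 8.8 = 17.964.
C0 = (dt - 2*K*X)/denom = (8.8 - 2*7.9*0.42)/17.964 = 0.1205.
C1 = (dt + 2*K*X)/denom = (8.8 + 2*7.9*0.42)/17.964 = 0.8593.
C2 = (2*K*(1-X) - dt)/denom = 0.0203.
O2 = C0*I2 + C1*I1 + C2*O1
   = 0.1205*192 + 0.8593*131 + 0.0203*127
   = 138.27 m^3/s.

138.27


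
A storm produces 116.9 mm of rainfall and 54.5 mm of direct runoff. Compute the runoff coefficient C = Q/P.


The runoff coefficient C = runoff depth / rainfall depth.
C = 54.5 / 116.9
  = 0.4662.

0.4662


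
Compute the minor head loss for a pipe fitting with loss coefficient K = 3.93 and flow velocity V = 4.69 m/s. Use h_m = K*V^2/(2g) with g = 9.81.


Minor loss formula: h_m = K * V^2/(2g).
V^2 = 4.69^2 = 21.9961.
V^2/(2g) = 21.9961 / 19.62 = 1.1211 m.
h_m = 3.93 * 1.1211 = 4.4059 m.

4.4059


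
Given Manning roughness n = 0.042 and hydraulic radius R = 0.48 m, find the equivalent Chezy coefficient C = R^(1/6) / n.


The Chezy coefficient relates to Manning's n through C = R^(1/6) / n.
R^(1/6) = 0.48^(1/6) = 0.884858.
C = 0.884858 / 0.042 = 21.07 m^(1/2)/s.

21.07


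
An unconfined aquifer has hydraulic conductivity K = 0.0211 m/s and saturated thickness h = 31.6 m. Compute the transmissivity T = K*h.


Transmissivity is defined as T = K * h.
T = 0.0211 * 31.6
  = 0.6668 m^2/s.

0.6668


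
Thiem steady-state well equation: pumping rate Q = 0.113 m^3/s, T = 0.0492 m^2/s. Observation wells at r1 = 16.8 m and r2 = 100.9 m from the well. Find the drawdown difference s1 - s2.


Thiem equation: s1 - s2 = Q/(2*pi*T) * ln(r2/r1).
ln(r2/r1) = ln(100.9/16.8) = 1.7928.
Q/(2*pi*T) = 0.113 / (2*pi*0.0492) = 0.113 / 0.3091 = 0.3655.
s1 - s2 = 0.3655 * 1.7928 = 0.6553 m.

0.6553


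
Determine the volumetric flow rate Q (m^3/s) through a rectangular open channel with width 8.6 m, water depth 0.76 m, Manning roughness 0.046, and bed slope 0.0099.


For a rectangular channel, the cross-sectional area A = b * y = 8.6 * 0.76 = 6.54 m^2.
The wetted perimeter P = b + 2y = 8.6 + 2*0.76 = 10.12 m.
Hydraulic radius R = A/P = 6.54/10.12 = 0.6458 m.
Velocity V = (1/n)*R^(2/3)*S^(1/2) = (1/0.046)*0.6458^(2/3)*0.0099^(1/2) = 1.6161 m/s.
Discharge Q = A * V = 6.54 * 1.6161 = 10.563 m^3/s.

10.563


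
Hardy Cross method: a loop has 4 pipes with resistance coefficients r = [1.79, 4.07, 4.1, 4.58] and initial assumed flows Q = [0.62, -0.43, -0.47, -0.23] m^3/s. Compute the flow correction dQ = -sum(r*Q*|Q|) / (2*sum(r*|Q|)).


Numerator terms (r*Q*|Q|): 1.79*0.62*|0.62| = 0.6881; 4.07*-0.43*|-0.43| = -0.7525; 4.1*-0.47*|-0.47| = -0.9057; 4.58*-0.23*|-0.23| = -0.2423.
Sum of numerator = -1.2124.
Denominator terms (r*|Q|): 1.79*|0.62| = 1.1098; 4.07*|-0.43| = 1.7501; 4.1*|-0.47| = 1.927; 4.58*|-0.23| = 1.0534.
2 * sum of denominator = 2 * 5.8403 = 11.6806.
dQ = --1.2124 / 11.6806 = 0.1038 m^3/s.

0.1038


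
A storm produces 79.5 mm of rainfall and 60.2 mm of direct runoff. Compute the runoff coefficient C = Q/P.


The runoff coefficient C = runoff depth / rainfall depth.
C = 60.2 / 79.5
  = 0.7572.

0.7572


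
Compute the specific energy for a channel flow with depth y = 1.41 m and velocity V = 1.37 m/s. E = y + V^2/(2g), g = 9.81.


Specific energy E = y + V^2/(2g).
Velocity head = V^2/(2g) = 1.37^2 / (2*9.81) = 1.8769 / 19.62 = 0.0957 m.
E = 1.41 + 0.0957 = 1.5057 m.

1.5057


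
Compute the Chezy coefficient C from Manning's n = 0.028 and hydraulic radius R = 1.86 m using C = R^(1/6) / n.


The Chezy coefficient relates to Manning's n through C = R^(1/6) / n.
R^(1/6) = 1.86^(1/6) = 1.108968.
C = 1.108968 / 0.028 = 39.61 m^(1/2)/s.

39.61


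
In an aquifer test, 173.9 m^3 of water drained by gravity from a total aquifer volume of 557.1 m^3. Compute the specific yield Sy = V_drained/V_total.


Specific yield Sy = Volume drained / Total volume.
Sy = 173.9 / 557.1
   = 0.3122.

0.3122


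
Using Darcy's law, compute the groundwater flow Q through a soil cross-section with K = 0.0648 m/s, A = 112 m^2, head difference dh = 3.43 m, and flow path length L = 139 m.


Darcy's law: Q = K * A * i, where i = dh/L.
Hydraulic gradient i = 3.43 / 139 = 0.024676.
Q = 0.0648 * 112 * 0.024676
  = 0.1791 m^3/s.

0.1791


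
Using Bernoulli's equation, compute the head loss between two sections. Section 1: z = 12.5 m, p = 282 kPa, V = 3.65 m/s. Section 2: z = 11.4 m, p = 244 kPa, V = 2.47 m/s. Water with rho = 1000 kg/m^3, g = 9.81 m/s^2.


Total head at each section: H = z + p/(rho*g) + V^2/(2g).
H1 = 12.5 + 282*1000/(1000*9.81) + 3.65^2/(2*9.81)
   = 12.5 + 28.746 + 0.679
   = 41.925 m.
H2 = 11.4 + 244*1000/(1000*9.81) + 2.47^2/(2*9.81)
   = 11.4 + 24.873 + 0.311
   = 36.584 m.
h_L = H1 - H2 = 41.925 - 36.584 = 5.342 m.

5.342


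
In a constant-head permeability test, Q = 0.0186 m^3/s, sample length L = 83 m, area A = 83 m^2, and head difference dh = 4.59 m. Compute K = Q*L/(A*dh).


From K = Q*L / (A*dh):
Numerator: Q*L = 0.0186 * 83 = 1.5438.
Denominator: A*dh = 83 * 4.59 = 380.97.
K = 1.5438 / 380.97 = 0.004052 m/s.

0.004052


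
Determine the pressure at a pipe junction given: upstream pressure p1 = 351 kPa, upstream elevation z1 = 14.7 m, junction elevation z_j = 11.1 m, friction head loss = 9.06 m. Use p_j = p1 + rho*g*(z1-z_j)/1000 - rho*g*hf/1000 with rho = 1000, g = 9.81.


Junction pressure: p_j = p1 + rho*g*(z1 - z_j)/1000 - rho*g*hf/1000.
Elevation term = 1000*9.81*(14.7 - 11.1)/1000 = 35.316 kPa.
Friction term = 1000*9.81*9.06/1000 = 88.879 kPa.
p_j = 351 + 35.316 - 88.879 = 297.44 kPa.

297.44


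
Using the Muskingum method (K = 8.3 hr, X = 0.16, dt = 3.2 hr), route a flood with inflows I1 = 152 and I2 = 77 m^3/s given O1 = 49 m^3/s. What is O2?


Muskingum coefficients:
denom = 2*K*(1-X) + dt = 2*8.3*(1-0.16) + 3.2 = 17.144.
C0 = (dt - 2*K*X)/denom = (3.2 - 2*8.3*0.16)/17.144 = 0.0317.
C1 = (dt + 2*K*X)/denom = (3.2 + 2*8.3*0.16)/17.144 = 0.3416.
C2 = (2*K*(1-X) - dt)/denom = 0.6267.
O2 = C0*I2 + C1*I1 + C2*O1
   = 0.0317*77 + 0.3416*152 + 0.6267*49
   = 85.07 m^3/s.

85.07


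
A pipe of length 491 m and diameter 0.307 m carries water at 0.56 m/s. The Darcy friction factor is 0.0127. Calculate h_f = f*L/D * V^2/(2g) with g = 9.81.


Darcy-Weisbach equation: h_f = f * (L/D) * V^2/(2g).
f * L/D = 0.0127 * 491/0.307 = 20.3117.
V^2/(2g) = 0.56^2 / (2*9.81) = 0.3136 / 19.62 = 0.016 m.
h_f = 20.3117 * 0.016 = 0.325 m.

0.325


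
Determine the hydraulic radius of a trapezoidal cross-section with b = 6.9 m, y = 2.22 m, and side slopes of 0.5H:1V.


For a trapezoidal section with side slope z:
A = (b + z*y)*y = (6.9 + 0.5*2.22)*2.22 = 17.782 m^2.
P = b + 2*y*sqrt(1 + z^2) = 6.9 + 2*2.22*sqrt(1 + 0.5^2) = 11.864 m.
R = A/P = 17.782 / 11.864 = 1.4988 m.

1.4988


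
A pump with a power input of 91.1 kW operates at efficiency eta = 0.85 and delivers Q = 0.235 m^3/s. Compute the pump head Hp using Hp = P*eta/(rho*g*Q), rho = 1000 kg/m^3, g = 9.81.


Pump head formula: Hp = P * eta / (rho * g * Q).
Numerator: P * eta = 91.1 * 1000 * 0.85 = 77435.0 W.
Denominator: rho * g * Q = 1000 * 9.81 * 0.235 = 2305.35.
Hp = 77435.0 / 2305.35 = 33.59 m.

33.59


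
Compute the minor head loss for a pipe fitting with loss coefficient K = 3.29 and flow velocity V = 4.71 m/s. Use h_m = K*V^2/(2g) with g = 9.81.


Minor loss formula: h_m = K * V^2/(2g).
V^2 = 4.71^2 = 22.1841.
V^2/(2g) = 22.1841 / 19.62 = 1.1307 m.
h_m = 3.29 * 1.1307 = 3.72 m.

3.72


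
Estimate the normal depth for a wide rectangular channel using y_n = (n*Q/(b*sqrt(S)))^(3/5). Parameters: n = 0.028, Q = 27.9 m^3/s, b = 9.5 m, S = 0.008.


We use the wide-channel approximation y_n = (n*Q/(b*sqrt(S)))^(3/5).
sqrt(S) = sqrt(0.008) = 0.089443.
Numerator: n*Q = 0.028 * 27.9 = 0.7812.
Denominator: b*sqrt(S) = 9.5 * 0.089443 = 0.849708.
arg = 0.9194.
y_n = 0.9194^(3/5) = 0.9508 m.

0.9508


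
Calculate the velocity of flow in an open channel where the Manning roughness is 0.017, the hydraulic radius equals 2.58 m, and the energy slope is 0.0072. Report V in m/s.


Manning's equation gives V = (1/n) * R^(2/3) * S^(1/2).
First, compute R^(2/3) = 2.58^(2/3) = 1.8811.
Next, S^(1/2) = 0.0072^(1/2) = 0.084853.
Then 1/n = 1/0.017 = 58.82.
V = 58.82 * 1.8811 * 0.084853 = 9.3892 m/s.

9.3892


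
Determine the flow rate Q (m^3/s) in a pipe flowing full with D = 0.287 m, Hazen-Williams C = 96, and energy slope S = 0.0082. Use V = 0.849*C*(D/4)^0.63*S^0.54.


For a full circular pipe, R = D/4 = 0.287/4 = 0.0717 m.
V = 0.849 * 96 * 0.0717^0.63 * 0.0082^0.54
  = 0.849 * 96 * 0.190181 * 0.074724
  = 1.1583 m/s.
Pipe area A = pi*D^2/4 = pi*0.287^2/4 = 0.0647 m^2.
Q = A * V = 0.0647 * 1.1583 = 0.0749 m^3/s.

0.0749


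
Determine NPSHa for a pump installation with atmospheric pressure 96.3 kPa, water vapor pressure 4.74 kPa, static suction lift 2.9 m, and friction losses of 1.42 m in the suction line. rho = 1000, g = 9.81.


NPSHa = p_atm/(rho*g) - z_s - hf_s - p_vap/(rho*g).
p_atm/(rho*g) = 96.3*1000 / (1000*9.81) = 9.817 m.
p_vap/(rho*g) = 4.74*1000 / (1000*9.81) = 0.483 m.
NPSHa = 9.817 - 2.9 - 1.42 - 0.483
      = 5.01 m.

5.01


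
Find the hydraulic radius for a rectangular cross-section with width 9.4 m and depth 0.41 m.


For a rectangular section:
Flow area A = b * y = 9.4 * 0.41 = 3.85 m^2.
Wetted perimeter P = b + 2y = 9.4 + 2*0.41 = 10.22 m.
Hydraulic radius R = A/P = 3.85 / 10.22 = 0.3771 m.

0.3771


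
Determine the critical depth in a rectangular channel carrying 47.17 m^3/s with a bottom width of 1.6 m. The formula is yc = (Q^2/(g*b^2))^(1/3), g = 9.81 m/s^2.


Using yc = (Q^2 / (g * b^2))^(1/3):
Q^2 = 47.17^2 = 2225.01.
g * b^2 = 9.81 * 1.6^2 = 9.81 * 2.56 = 25.11.
Q^2 / (g*b^2) = 2225.01 / 25.11 = 88.6105.
yc = 88.6105^(1/3) = 4.458 m.

4.458


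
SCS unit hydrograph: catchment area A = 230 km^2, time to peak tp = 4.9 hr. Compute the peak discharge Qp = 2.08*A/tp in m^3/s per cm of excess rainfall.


SCS formula: Qp = 2.08 * A / tp.
Qp = 2.08 * 230 / 4.9
   = 478.4 / 4.9
   = 97.63 m^3/s per cm.

97.63


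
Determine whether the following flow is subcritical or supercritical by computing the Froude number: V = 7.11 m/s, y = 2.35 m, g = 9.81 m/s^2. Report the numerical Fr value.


The Froude number is defined as Fr = V / sqrt(g*y).
g*y = 9.81 * 2.35 = 23.0535.
sqrt(g*y) = sqrt(23.0535) = 4.8014.
Fr = 7.11 / 4.8014 = 1.4808.
Since Fr > 1, the flow is supercritical.

1.4808


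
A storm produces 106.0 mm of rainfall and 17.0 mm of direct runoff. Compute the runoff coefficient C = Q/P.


The runoff coefficient C = runoff depth / rainfall depth.
C = 17.0 / 106.0
  = 0.1604.

0.1604


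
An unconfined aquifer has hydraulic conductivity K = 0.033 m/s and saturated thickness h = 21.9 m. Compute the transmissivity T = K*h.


Transmissivity is defined as T = K * h.
T = 0.033 * 21.9
  = 0.7227 m^2/s.

0.7227


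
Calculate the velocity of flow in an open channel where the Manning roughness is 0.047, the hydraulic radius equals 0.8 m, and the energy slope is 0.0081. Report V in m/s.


Manning's equation gives V = (1/n) * R^(2/3) * S^(1/2).
First, compute R^(2/3) = 0.8^(2/3) = 0.8618.
Next, S^(1/2) = 0.0081^(1/2) = 0.09.
Then 1/n = 1/0.047 = 21.28.
V = 21.28 * 0.8618 * 0.09 = 1.6502 m/s.

1.6502


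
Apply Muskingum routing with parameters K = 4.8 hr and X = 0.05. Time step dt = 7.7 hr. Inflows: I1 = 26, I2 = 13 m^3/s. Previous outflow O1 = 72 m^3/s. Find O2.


Muskingum coefficients:
denom = 2*K*(1-X) + dt = 2*4.8*(1-0.05) + 7.7 = 16.82.
C0 = (dt - 2*K*X)/denom = (7.7 - 2*4.8*0.05)/16.82 = 0.4293.
C1 = (dt + 2*K*X)/denom = (7.7 + 2*4.8*0.05)/16.82 = 0.4863.
C2 = (2*K*(1-X) - dt)/denom = 0.0844.
O2 = C0*I2 + C1*I1 + C2*O1
   = 0.4293*13 + 0.4863*26 + 0.0844*72
   = 24.3 m^3/s.

24.3


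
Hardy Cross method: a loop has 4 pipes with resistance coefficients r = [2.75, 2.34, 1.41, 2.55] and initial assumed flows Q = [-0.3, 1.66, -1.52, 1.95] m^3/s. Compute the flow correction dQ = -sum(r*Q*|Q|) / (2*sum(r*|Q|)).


Numerator terms (r*Q*|Q|): 2.75*-0.3*|-0.3| = -0.2475; 2.34*1.66*|1.66| = 6.4481; 1.41*-1.52*|-1.52| = -3.2577; 2.55*1.95*|1.95| = 9.6964.
Sum of numerator = 12.6393.
Denominator terms (r*|Q|): 2.75*|-0.3| = 0.825; 2.34*|1.66| = 3.8844; 1.41*|-1.52| = 2.1432; 2.55*|1.95| = 4.9725.
2 * sum of denominator = 2 * 11.8251 = 23.6502.
dQ = -12.6393 / 23.6502 = -0.5344 m^3/s.

-0.5344


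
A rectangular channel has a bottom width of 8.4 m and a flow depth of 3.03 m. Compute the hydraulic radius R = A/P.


For a rectangular section:
Flow area A = b * y = 8.4 * 3.03 = 25.45 m^2.
Wetted perimeter P = b + 2y = 8.4 + 2*3.03 = 14.46 m.
Hydraulic radius R = A/P = 25.45 / 14.46 = 1.7602 m.

1.7602


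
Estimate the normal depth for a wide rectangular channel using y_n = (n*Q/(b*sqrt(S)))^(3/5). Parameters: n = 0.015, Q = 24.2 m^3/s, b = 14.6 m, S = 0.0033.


We use the wide-channel approximation y_n = (n*Q/(b*sqrt(S)))^(3/5).
sqrt(S) = sqrt(0.0033) = 0.057446.
Numerator: n*Q = 0.015 * 24.2 = 0.363.
Denominator: b*sqrt(S) = 14.6 * 0.057446 = 0.838712.
arg = 0.4328.
y_n = 0.4328^(3/5) = 0.605 m.

0.605


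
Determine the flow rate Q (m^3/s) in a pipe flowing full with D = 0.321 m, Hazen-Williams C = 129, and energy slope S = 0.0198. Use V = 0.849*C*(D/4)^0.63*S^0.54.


For a full circular pipe, R = D/4 = 0.321/4 = 0.0803 m.
V = 0.849 * 129 * 0.0803^0.63 * 0.0198^0.54
  = 0.849 * 129 * 0.20408 * 0.120282
  = 2.6884 m/s.
Pipe area A = pi*D^2/4 = pi*0.321^2/4 = 0.0809 m^2.
Q = A * V = 0.0809 * 2.6884 = 0.2176 m^3/s.

0.2176


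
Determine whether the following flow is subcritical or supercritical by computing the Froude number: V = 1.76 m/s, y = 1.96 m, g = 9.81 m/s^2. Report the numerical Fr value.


The Froude number is defined as Fr = V / sqrt(g*y).
g*y = 9.81 * 1.96 = 19.2276.
sqrt(g*y) = sqrt(19.2276) = 4.3849.
Fr = 1.76 / 4.3849 = 0.4014.
Since Fr < 1, the flow is subcritical.

0.4014


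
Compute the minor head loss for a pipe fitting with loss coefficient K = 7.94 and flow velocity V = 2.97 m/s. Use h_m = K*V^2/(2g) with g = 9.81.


Minor loss formula: h_m = K * V^2/(2g).
V^2 = 2.97^2 = 8.8209.
V^2/(2g) = 8.8209 / 19.62 = 0.4496 m.
h_m = 7.94 * 0.4496 = 3.5697 m.

3.5697


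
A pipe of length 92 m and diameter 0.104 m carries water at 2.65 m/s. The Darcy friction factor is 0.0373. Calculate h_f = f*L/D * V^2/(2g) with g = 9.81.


Darcy-Weisbach equation: h_f = f * (L/D) * V^2/(2g).
f * L/D = 0.0373 * 92/0.104 = 32.9962.
V^2/(2g) = 2.65^2 / (2*9.81) = 7.0225 / 19.62 = 0.3579 m.
h_f = 32.9962 * 0.3579 = 11.81 m.

11.81


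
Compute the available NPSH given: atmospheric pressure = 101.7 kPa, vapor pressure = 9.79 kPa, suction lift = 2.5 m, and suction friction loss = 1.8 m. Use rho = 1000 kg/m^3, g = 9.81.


NPSHa = p_atm/(rho*g) - z_s - hf_s - p_vap/(rho*g).
p_atm/(rho*g) = 101.7*1000 / (1000*9.81) = 10.367 m.
p_vap/(rho*g) = 9.79*1000 / (1000*9.81) = 0.998 m.
NPSHa = 10.367 - 2.5 - 1.8 - 0.998
      = 5.07 m.

5.07


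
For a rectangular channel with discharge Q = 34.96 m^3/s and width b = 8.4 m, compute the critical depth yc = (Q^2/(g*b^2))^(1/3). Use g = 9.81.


Using yc = (Q^2 / (g * b^2))^(1/3):
Q^2 = 34.96^2 = 1222.2.
g * b^2 = 9.81 * 8.4^2 = 9.81 * 70.56 = 692.19.
Q^2 / (g*b^2) = 1222.2 / 692.19 = 1.7657.
yc = 1.7657^(1/3) = 1.2087 m.

1.2087


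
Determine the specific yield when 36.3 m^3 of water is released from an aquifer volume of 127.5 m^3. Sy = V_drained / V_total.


Specific yield Sy = Volume drained / Total volume.
Sy = 36.3 / 127.5
   = 0.2847.

0.2847


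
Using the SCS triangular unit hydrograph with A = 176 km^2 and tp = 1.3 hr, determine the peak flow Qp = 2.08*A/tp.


SCS formula: Qp = 2.08 * A / tp.
Qp = 2.08 * 176 / 1.3
   = 366.08 / 1.3
   = 281.6 m^3/s per cm.

281.6


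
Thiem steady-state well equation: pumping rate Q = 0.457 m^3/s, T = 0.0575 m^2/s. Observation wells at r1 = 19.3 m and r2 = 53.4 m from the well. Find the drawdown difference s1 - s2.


Thiem equation: s1 - s2 = Q/(2*pi*T) * ln(r2/r1).
ln(r2/r1) = ln(53.4/19.3) = 1.0177.
Q/(2*pi*T) = 0.457 / (2*pi*0.0575) = 0.457 / 0.3613 = 1.2649.
s1 - s2 = 1.2649 * 1.0177 = 1.2873 m.

1.2873


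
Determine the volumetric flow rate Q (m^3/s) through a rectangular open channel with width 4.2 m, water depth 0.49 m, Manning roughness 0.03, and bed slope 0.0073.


For a rectangular channel, the cross-sectional area A = b * y = 4.2 * 0.49 = 2.06 m^2.
The wetted perimeter P = b + 2y = 4.2 + 2*0.49 = 5.18 m.
Hydraulic radius R = A/P = 2.06/5.18 = 0.3973 m.
Velocity V = (1/n)*R^(2/3)*S^(1/2) = (1/0.03)*0.3973^(2/3)*0.0073^(1/2) = 1.5392 m/s.
Discharge Q = A * V = 2.06 * 1.5392 = 3.168 m^3/s.

3.168


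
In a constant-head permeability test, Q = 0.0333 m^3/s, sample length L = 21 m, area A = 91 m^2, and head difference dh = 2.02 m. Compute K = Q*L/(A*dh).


From K = Q*L / (A*dh):
Numerator: Q*L = 0.0333 * 21 = 0.6993.
Denominator: A*dh = 91 * 2.02 = 183.82.
K = 0.6993 / 183.82 = 0.003804 m/s.

0.003804


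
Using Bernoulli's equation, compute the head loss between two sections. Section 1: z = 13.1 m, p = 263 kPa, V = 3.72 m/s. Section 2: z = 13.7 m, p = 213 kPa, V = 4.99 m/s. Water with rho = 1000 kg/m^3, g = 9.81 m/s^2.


Total head at each section: H = z + p/(rho*g) + V^2/(2g).
H1 = 13.1 + 263*1000/(1000*9.81) + 3.72^2/(2*9.81)
   = 13.1 + 26.809 + 0.7053
   = 40.615 m.
H2 = 13.7 + 213*1000/(1000*9.81) + 4.99^2/(2*9.81)
   = 13.7 + 21.713 + 1.2691
   = 36.682 m.
h_L = H1 - H2 = 40.615 - 36.682 = 3.933 m.

3.933


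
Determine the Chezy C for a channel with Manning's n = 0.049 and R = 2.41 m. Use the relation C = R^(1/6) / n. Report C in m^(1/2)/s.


The Chezy coefficient relates to Manning's n through C = R^(1/6) / n.
R^(1/6) = 2.41^(1/6) = 1.157896.
C = 1.157896 / 0.049 = 23.63 m^(1/2)/s.

23.63


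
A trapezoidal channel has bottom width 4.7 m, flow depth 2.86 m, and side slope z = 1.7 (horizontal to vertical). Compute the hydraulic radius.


For a trapezoidal section with side slope z:
A = (b + z*y)*y = (4.7 + 1.7*2.86)*2.86 = 27.347 m^2.
P = b + 2*y*sqrt(1 + z^2) = 4.7 + 2*2.86*sqrt(1 + 1.7^2) = 15.982 m.
R = A/P = 27.347 / 15.982 = 1.7112 m.

1.7112


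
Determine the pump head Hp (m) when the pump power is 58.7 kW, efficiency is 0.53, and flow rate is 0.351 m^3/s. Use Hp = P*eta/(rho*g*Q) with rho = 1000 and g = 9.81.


Pump head formula: Hp = P * eta / (rho * g * Q).
Numerator: P * eta = 58.7 * 1000 * 0.53 = 31111.0 W.
Denominator: rho * g * Q = 1000 * 9.81 * 0.351 = 3443.31.
Hp = 31111.0 / 3443.31 = 9.04 m.

9.04


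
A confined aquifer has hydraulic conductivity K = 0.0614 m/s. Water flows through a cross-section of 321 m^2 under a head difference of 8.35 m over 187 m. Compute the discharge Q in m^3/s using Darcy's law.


Darcy's law: Q = K * A * i, where i = dh/L.
Hydraulic gradient i = 8.35 / 187 = 0.044652.
Q = 0.0614 * 321 * 0.044652
  = 0.8801 m^3/s.

0.8801


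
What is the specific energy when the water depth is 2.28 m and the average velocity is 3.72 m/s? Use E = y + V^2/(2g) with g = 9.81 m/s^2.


Specific energy E = y + V^2/(2g).
Velocity head = V^2/(2g) = 3.72^2 / (2*9.81) = 13.8384 / 19.62 = 0.7053 m.
E = 2.28 + 0.7053 = 2.9853 m.

2.9853


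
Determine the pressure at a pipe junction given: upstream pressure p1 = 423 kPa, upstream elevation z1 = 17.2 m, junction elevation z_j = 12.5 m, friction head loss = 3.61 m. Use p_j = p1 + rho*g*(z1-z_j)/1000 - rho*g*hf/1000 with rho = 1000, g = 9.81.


Junction pressure: p_j = p1 + rho*g*(z1 - z_j)/1000 - rho*g*hf/1000.
Elevation term = 1000*9.81*(17.2 - 12.5)/1000 = 46.107 kPa.
Friction term = 1000*9.81*3.61/1000 = 35.414 kPa.
p_j = 423 + 46.107 - 35.414 = 433.69 kPa.

433.69


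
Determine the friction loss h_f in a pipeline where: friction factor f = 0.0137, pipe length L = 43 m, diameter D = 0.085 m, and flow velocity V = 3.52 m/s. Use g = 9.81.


Darcy-Weisbach equation: h_f = f * (L/D) * V^2/(2g).
f * L/D = 0.0137 * 43/0.085 = 6.9306.
V^2/(2g) = 3.52^2 / (2*9.81) = 12.3904 / 19.62 = 0.6315 m.
h_f = 6.9306 * 0.6315 = 4.377 m.

4.377


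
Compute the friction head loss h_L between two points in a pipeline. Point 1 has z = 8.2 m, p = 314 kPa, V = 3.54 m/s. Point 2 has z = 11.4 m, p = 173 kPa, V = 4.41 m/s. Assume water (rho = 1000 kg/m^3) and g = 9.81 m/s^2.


Total head at each section: H = z + p/(rho*g) + V^2/(2g).
H1 = 8.2 + 314*1000/(1000*9.81) + 3.54^2/(2*9.81)
   = 8.2 + 32.008 + 0.6387
   = 40.847 m.
H2 = 11.4 + 173*1000/(1000*9.81) + 4.41^2/(2*9.81)
   = 11.4 + 17.635 + 0.9912
   = 30.026 m.
h_L = H1 - H2 = 40.847 - 30.026 = 10.821 m.

10.821


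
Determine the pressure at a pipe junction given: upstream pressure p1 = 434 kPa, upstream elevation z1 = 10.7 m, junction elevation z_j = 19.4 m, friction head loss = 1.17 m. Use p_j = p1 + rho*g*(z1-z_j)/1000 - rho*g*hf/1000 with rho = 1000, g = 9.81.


Junction pressure: p_j = p1 + rho*g*(z1 - z_j)/1000 - rho*g*hf/1000.
Elevation term = 1000*9.81*(10.7 - 19.4)/1000 = -85.347 kPa.
Friction term = 1000*9.81*1.17/1000 = 11.478 kPa.
p_j = 434 + -85.347 - 11.478 = 337.18 kPa.

337.18


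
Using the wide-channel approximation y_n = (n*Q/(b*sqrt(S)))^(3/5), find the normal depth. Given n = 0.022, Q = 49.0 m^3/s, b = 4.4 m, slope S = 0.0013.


We use the wide-channel approximation y_n = (n*Q/(b*sqrt(S)))^(3/5).
sqrt(S) = sqrt(0.0013) = 0.036056.
Numerator: n*Q = 0.022 * 49.0 = 1.078.
Denominator: b*sqrt(S) = 4.4 * 0.036056 = 0.158646.
arg = 6.7951.
y_n = 6.7951^(3/5) = 3.1573 m.

3.1573


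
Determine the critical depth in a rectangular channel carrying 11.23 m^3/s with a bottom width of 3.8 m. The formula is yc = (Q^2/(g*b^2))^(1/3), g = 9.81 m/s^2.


Using yc = (Q^2 / (g * b^2))^(1/3):
Q^2 = 11.23^2 = 126.11.
g * b^2 = 9.81 * 3.8^2 = 9.81 * 14.44 = 141.66.
Q^2 / (g*b^2) = 126.11 / 141.66 = 0.8902.
yc = 0.8902^(1/3) = 0.962 m.

0.962


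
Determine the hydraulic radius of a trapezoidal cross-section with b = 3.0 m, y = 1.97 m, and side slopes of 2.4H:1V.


For a trapezoidal section with side slope z:
A = (b + z*y)*y = (3.0 + 2.4*1.97)*1.97 = 15.224 m^2.
P = b + 2*y*sqrt(1 + z^2) = 3.0 + 2*1.97*sqrt(1 + 2.4^2) = 13.244 m.
R = A/P = 15.224 / 13.244 = 1.1495 m.

1.1495


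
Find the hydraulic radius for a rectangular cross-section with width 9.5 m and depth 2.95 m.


For a rectangular section:
Flow area A = b * y = 9.5 * 2.95 = 28.03 m^2.
Wetted perimeter P = b + 2y = 9.5 + 2*2.95 = 15.4 m.
Hydraulic radius R = A/P = 28.03 / 15.4 = 1.8198 m.

1.8198


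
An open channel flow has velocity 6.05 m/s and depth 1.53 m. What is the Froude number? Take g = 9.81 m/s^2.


The Froude number is defined as Fr = V / sqrt(g*y).
g*y = 9.81 * 1.53 = 15.0093.
sqrt(g*y) = sqrt(15.0093) = 3.8742.
Fr = 6.05 / 3.8742 = 1.5616.

1.5616


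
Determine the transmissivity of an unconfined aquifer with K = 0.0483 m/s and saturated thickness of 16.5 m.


Transmissivity is defined as T = K * h.
T = 0.0483 * 16.5
  = 0.797 m^2/s.

0.797


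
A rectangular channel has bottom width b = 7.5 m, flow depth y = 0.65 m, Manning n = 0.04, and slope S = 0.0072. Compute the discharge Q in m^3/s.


For a rectangular channel, the cross-sectional area A = b * y = 7.5 * 0.65 = 4.88 m^2.
The wetted perimeter P = b + 2y = 7.5 + 2*0.65 = 8.8 m.
Hydraulic radius R = A/P = 4.88/8.8 = 0.554 m.
Velocity V = (1/n)*R^(2/3)*S^(1/2) = (1/0.04)*0.554^(2/3)*0.0072^(1/2) = 1.4309 m/s.
Discharge Q = A * V = 4.88 * 1.4309 = 6.976 m^3/s.

6.976


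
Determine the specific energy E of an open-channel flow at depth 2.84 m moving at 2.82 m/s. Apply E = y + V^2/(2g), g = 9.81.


Specific energy E = y + V^2/(2g).
Velocity head = V^2/(2g) = 2.82^2 / (2*9.81) = 7.9524 / 19.62 = 0.4053 m.
E = 2.84 + 0.4053 = 3.2453 m.

3.2453


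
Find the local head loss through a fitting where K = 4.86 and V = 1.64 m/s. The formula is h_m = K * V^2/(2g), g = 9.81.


Minor loss formula: h_m = K * V^2/(2g).
V^2 = 1.64^2 = 2.6896.
V^2/(2g) = 2.6896 / 19.62 = 0.1371 m.
h_m = 4.86 * 0.1371 = 0.6662 m.

0.6662


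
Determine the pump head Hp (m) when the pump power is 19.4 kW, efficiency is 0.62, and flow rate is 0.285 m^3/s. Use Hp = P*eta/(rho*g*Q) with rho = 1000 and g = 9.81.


Pump head formula: Hp = P * eta / (rho * g * Q).
Numerator: P * eta = 19.4 * 1000 * 0.62 = 12028.0 W.
Denominator: rho * g * Q = 1000 * 9.81 * 0.285 = 2795.85.
Hp = 12028.0 / 2795.85 = 4.3 m.

4.3


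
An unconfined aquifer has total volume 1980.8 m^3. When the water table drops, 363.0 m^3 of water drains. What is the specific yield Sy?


Specific yield Sy = Volume drained / Total volume.
Sy = 363.0 / 1980.8
   = 0.1833.

0.1833


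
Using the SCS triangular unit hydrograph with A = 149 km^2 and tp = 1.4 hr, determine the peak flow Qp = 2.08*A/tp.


SCS formula: Qp = 2.08 * A / tp.
Qp = 2.08 * 149 / 1.4
   = 309.92 / 1.4
   = 221.37 m^3/s per cm.

221.37


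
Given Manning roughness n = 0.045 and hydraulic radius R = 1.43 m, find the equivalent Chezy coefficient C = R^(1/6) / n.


The Chezy coefficient relates to Manning's n through C = R^(1/6) / n.
R^(1/6) = 1.43^(1/6) = 1.061425.
C = 1.061425 / 0.045 = 23.59 m^(1/2)/s.

23.59


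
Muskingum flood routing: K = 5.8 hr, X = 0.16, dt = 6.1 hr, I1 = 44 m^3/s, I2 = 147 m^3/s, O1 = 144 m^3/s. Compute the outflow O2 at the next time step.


Muskingum coefficients:
denom = 2*K*(1-X) + dt = 2*5.8*(1-0.16) + 6.1 = 15.844.
C0 = (dt - 2*K*X)/denom = (6.1 - 2*5.8*0.16)/15.844 = 0.2679.
C1 = (dt + 2*K*X)/denom = (6.1 + 2*5.8*0.16)/15.844 = 0.5021.
C2 = (2*K*(1-X) - dt)/denom = 0.23.
O2 = C0*I2 + C1*I1 + C2*O1
   = 0.2679*147 + 0.5021*44 + 0.23*144
   = 94.59 m^3/s.

94.59


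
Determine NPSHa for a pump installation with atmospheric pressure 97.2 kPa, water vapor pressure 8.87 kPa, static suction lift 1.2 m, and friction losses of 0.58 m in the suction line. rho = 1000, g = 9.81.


NPSHa = p_atm/(rho*g) - z_s - hf_s - p_vap/(rho*g).
p_atm/(rho*g) = 97.2*1000 / (1000*9.81) = 9.908 m.
p_vap/(rho*g) = 8.87*1000 / (1000*9.81) = 0.904 m.
NPSHa = 9.908 - 1.2 - 0.58 - 0.904
      = 7.22 m.

7.22


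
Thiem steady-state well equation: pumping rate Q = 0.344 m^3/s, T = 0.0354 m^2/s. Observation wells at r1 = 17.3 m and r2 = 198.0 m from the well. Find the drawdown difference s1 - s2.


Thiem equation: s1 - s2 = Q/(2*pi*T) * ln(r2/r1).
ln(r2/r1) = ln(198.0/17.3) = 2.4376.
Q/(2*pi*T) = 0.344 / (2*pi*0.0354) = 0.344 / 0.2224 = 1.5466.
s1 - s2 = 1.5466 * 2.4376 = 3.7699 m.

3.7699


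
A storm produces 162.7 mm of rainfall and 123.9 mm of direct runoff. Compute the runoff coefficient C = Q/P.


The runoff coefficient C = runoff depth / rainfall depth.
C = 123.9 / 162.7
  = 0.7615.

0.7615


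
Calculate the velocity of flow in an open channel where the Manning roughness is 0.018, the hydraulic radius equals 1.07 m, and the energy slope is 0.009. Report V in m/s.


Manning's equation gives V = (1/n) * R^(2/3) * S^(1/2).
First, compute R^(2/3) = 1.07^(2/3) = 1.0461.
Next, S^(1/2) = 0.009^(1/2) = 0.094868.
Then 1/n = 1/0.018 = 55.56.
V = 55.56 * 1.0461 * 0.094868 = 5.5136 m/s.

5.5136


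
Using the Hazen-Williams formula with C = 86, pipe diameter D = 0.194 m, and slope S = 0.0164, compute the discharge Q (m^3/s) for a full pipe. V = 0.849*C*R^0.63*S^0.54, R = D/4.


For a full circular pipe, R = D/4 = 0.194/4 = 0.0485 m.
V = 0.849 * 86 * 0.0485^0.63 * 0.0164^0.54
  = 0.849 * 86 * 0.148599 * 0.108646
  = 1.1788 m/s.
Pipe area A = pi*D^2/4 = pi*0.194^2/4 = 0.0296 m^2.
Q = A * V = 0.0296 * 1.1788 = 0.0348 m^3/s.

0.0348


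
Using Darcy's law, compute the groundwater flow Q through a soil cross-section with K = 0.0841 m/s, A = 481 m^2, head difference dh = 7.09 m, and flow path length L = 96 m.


Darcy's law: Q = K * A * i, where i = dh/L.
Hydraulic gradient i = 7.09 / 96 = 0.073854.
Q = 0.0841 * 481 * 0.073854
  = 2.9876 m^3/s.

2.9876


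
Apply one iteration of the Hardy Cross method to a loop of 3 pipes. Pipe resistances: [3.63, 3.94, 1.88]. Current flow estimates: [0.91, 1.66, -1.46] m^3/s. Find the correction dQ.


Numerator terms (r*Q*|Q|): 3.63*0.91*|0.91| = 3.006; 3.94*1.66*|1.66| = 10.8571; 1.88*-1.46*|-1.46| = -4.0074.
Sum of numerator = 9.8557.
Denominator terms (r*|Q|): 3.63*|0.91| = 3.3033; 3.94*|1.66| = 6.5404; 1.88*|-1.46| = 2.7448.
2 * sum of denominator = 2 * 12.5885 = 25.177.
dQ = -9.8557 / 25.177 = -0.3915 m^3/s.

-0.3915


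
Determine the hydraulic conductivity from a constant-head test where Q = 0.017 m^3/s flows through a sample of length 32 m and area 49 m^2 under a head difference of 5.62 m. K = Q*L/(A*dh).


From K = Q*L / (A*dh):
Numerator: Q*L = 0.017 * 32 = 0.544.
Denominator: A*dh = 49 * 5.62 = 275.38.
K = 0.544 / 275.38 = 0.001975 m/s.

0.001975


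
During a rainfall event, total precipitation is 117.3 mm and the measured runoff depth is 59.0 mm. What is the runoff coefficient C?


The runoff coefficient C = runoff depth / rainfall depth.
C = 59.0 / 117.3
  = 0.503.

0.503


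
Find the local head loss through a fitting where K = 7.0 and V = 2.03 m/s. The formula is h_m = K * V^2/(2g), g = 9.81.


Minor loss formula: h_m = K * V^2/(2g).
V^2 = 2.03^2 = 4.1209.
V^2/(2g) = 4.1209 / 19.62 = 0.21 m.
h_m = 7.0 * 0.21 = 1.4702 m.

1.4702


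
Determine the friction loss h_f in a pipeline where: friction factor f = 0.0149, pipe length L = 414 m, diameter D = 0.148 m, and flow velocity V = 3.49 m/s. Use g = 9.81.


Darcy-Weisbach equation: h_f = f * (L/D) * V^2/(2g).
f * L/D = 0.0149 * 414/0.148 = 41.6797.
V^2/(2g) = 3.49^2 / (2*9.81) = 12.1801 / 19.62 = 0.6208 m.
h_f = 41.6797 * 0.6208 = 25.875 m.

25.875


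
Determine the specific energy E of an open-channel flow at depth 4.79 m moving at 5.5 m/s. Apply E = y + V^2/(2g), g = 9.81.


Specific energy E = y + V^2/(2g).
Velocity head = V^2/(2g) = 5.5^2 / (2*9.81) = 30.25 / 19.62 = 1.5418 m.
E = 4.79 + 1.5418 = 6.3318 m.

6.3318


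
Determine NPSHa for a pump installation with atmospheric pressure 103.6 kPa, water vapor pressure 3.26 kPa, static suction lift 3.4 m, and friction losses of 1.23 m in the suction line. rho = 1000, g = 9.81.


NPSHa = p_atm/(rho*g) - z_s - hf_s - p_vap/(rho*g).
p_atm/(rho*g) = 103.6*1000 / (1000*9.81) = 10.561 m.
p_vap/(rho*g) = 3.26*1000 / (1000*9.81) = 0.332 m.
NPSHa = 10.561 - 3.4 - 1.23 - 0.332
      = 5.6 m.

5.6


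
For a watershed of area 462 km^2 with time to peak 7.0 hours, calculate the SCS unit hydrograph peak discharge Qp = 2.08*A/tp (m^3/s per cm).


SCS formula: Qp = 2.08 * A / tp.
Qp = 2.08 * 462 / 7.0
   = 960.96 / 7.0
   = 137.28 m^3/s per cm.

137.28


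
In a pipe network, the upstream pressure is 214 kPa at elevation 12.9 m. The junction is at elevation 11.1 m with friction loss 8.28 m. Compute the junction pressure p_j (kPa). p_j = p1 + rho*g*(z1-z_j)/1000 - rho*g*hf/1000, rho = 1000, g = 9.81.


Junction pressure: p_j = p1 + rho*g*(z1 - z_j)/1000 - rho*g*hf/1000.
Elevation term = 1000*9.81*(12.9 - 11.1)/1000 = 17.658 kPa.
Friction term = 1000*9.81*8.28/1000 = 81.227 kPa.
p_j = 214 + 17.658 - 81.227 = 150.43 kPa.

150.43


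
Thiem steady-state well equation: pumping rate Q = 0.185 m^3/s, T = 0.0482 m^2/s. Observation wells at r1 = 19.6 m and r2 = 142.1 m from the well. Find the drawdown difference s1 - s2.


Thiem equation: s1 - s2 = Q/(2*pi*T) * ln(r2/r1).
ln(r2/r1) = ln(142.1/19.6) = 1.981.
Q/(2*pi*T) = 0.185 / (2*pi*0.0482) = 0.185 / 0.3028 = 0.6109.
s1 - s2 = 0.6109 * 1.981 = 1.2101 m.

1.2101


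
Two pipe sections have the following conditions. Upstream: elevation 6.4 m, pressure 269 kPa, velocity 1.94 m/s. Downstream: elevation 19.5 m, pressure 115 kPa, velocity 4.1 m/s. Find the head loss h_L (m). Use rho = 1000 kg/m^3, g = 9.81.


Total head at each section: H = z + p/(rho*g) + V^2/(2g).
H1 = 6.4 + 269*1000/(1000*9.81) + 1.94^2/(2*9.81)
   = 6.4 + 27.421 + 0.1918
   = 34.013 m.
H2 = 19.5 + 115*1000/(1000*9.81) + 4.1^2/(2*9.81)
   = 19.5 + 11.723 + 0.8568
   = 32.08 m.
h_L = H1 - H2 = 34.013 - 32.08 = 1.933 m.

1.933


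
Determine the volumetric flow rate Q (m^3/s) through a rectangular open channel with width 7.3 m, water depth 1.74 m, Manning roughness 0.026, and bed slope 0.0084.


For a rectangular channel, the cross-sectional area A = b * y = 7.3 * 1.74 = 12.7 m^2.
The wetted perimeter P = b + 2y = 7.3 + 2*1.74 = 10.78 m.
Hydraulic radius R = A/P = 12.7/10.78 = 1.1783 m.
Velocity V = (1/n)*R^(2/3)*S^(1/2) = (1/0.026)*1.1783^(2/3)*0.0084^(1/2) = 3.9325 m/s.
Discharge Q = A * V = 12.7 * 3.9325 = 49.951 m^3/s.

49.951


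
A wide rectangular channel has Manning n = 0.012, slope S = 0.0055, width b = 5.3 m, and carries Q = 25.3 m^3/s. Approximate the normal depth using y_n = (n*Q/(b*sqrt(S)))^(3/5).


We use the wide-channel approximation y_n = (n*Q/(b*sqrt(S)))^(3/5).
sqrt(S) = sqrt(0.0055) = 0.074162.
Numerator: n*Q = 0.012 * 25.3 = 0.3036.
Denominator: b*sqrt(S) = 5.3 * 0.074162 = 0.393059.
arg = 0.7724.
y_n = 0.7724^(3/5) = 0.8565 m.

0.8565


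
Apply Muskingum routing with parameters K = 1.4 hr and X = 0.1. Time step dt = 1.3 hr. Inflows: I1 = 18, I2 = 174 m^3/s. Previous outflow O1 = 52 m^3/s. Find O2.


Muskingum coefficients:
denom = 2*K*(1-X) + dt = 2*1.4*(1-0.1) + 1.3 = 3.82.
C0 = (dt - 2*K*X)/denom = (1.3 - 2*1.4*0.1)/3.82 = 0.267.
C1 = (dt + 2*K*X)/denom = (1.3 + 2*1.4*0.1)/3.82 = 0.4136.
C2 = (2*K*(1-X) - dt)/denom = 0.3194.
O2 = C0*I2 + C1*I1 + C2*O1
   = 0.267*174 + 0.4136*18 + 0.3194*52
   = 70.51 m^3/s.

70.51


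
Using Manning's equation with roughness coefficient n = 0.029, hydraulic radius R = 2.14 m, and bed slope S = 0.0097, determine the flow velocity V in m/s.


Manning's equation gives V = (1/n) * R^(2/3) * S^(1/2).
First, compute R^(2/3) = 2.14^(2/3) = 1.6606.
Next, S^(1/2) = 0.0097^(1/2) = 0.098489.
Then 1/n = 1/0.029 = 34.48.
V = 34.48 * 1.6606 * 0.098489 = 5.6398 m/s.

5.6398


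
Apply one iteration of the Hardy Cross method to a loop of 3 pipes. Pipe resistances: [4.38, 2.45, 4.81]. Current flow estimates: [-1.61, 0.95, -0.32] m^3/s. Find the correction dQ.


Numerator terms (r*Q*|Q|): 4.38*-1.61*|-1.61| = -11.3534; 2.45*0.95*|0.95| = 2.2111; 4.81*-0.32*|-0.32| = -0.4925.
Sum of numerator = -9.6348.
Denominator terms (r*|Q|): 4.38*|-1.61| = 7.0518; 2.45*|0.95| = 2.3275; 4.81*|-0.32| = 1.5392.
2 * sum of denominator = 2 * 10.9185 = 21.837.
dQ = --9.6348 / 21.837 = 0.4412 m^3/s.

0.4412


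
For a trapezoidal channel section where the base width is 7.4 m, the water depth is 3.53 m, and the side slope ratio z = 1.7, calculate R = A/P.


For a trapezoidal section with side slope z:
A = (b + z*y)*y = (7.4 + 1.7*3.53)*3.53 = 47.306 m^2.
P = b + 2*y*sqrt(1 + z^2) = 7.4 + 2*3.53*sqrt(1 + 1.7^2) = 21.324 m.
R = A/P = 47.306 / 21.324 = 2.2184 m.

2.2184


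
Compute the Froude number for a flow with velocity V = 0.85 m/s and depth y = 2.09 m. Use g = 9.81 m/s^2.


The Froude number is defined as Fr = V / sqrt(g*y).
g*y = 9.81 * 2.09 = 20.5029.
sqrt(g*y) = sqrt(20.5029) = 4.528.
Fr = 0.85 / 4.528 = 0.1877.

0.1877


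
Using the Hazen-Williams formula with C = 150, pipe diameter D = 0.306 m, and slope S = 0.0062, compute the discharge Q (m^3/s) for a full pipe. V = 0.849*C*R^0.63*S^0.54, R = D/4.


For a full circular pipe, R = D/4 = 0.306/4 = 0.0765 m.
V = 0.849 * 150 * 0.0765^0.63 * 0.0062^0.54
  = 0.849 * 150 * 0.198019 * 0.064253
  = 1.6203 m/s.
Pipe area A = pi*D^2/4 = pi*0.306^2/4 = 0.0735 m^2.
Q = A * V = 0.0735 * 1.6203 = 0.1192 m^3/s.

0.1192


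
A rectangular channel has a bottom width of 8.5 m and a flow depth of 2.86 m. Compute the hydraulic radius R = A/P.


For a rectangular section:
Flow area A = b * y = 8.5 * 2.86 = 24.31 m^2.
Wetted perimeter P = b + 2y = 8.5 + 2*2.86 = 14.22 m.
Hydraulic radius R = A/P = 24.31 / 14.22 = 1.7096 m.

1.7096


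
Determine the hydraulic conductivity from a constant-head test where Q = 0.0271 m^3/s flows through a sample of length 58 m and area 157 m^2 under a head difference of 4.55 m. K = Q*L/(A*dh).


From K = Q*L / (A*dh):
Numerator: Q*L = 0.0271 * 58 = 1.5718.
Denominator: A*dh = 157 * 4.55 = 714.35.
K = 1.5718 / 714.35 = 0.0022 m/s.

0.0022
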